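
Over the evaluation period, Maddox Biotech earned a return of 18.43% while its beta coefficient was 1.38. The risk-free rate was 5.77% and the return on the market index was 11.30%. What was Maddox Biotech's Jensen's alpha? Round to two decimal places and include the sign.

+5.03%

Market excess return = 11.30% − 5.77% = 5.53%
CAPM benchmark = R_f + β(R_m − R_f) = 5.77% + 1.38 × 5.53% = 13.4014%
α = actual − benchmark = 18.43% − 13.4014% = +5.03%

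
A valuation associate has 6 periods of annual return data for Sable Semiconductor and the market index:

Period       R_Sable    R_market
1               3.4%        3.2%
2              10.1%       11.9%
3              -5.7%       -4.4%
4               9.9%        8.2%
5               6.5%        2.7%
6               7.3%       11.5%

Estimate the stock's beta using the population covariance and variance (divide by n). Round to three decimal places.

Mean R_i = (3.4 + 10.1 − 5.7 + 9.9 + 6.5 + 7.3) / 6 = 5.2500%
Mean R_m = (3.2 + 11.9 − 4.4 + 8.2 + 2.7 + 11.5) / 6 = 5.5167%
Σ(R_i − R̄_i)(R_m − R̄_m) = 165.0550  ⇒  Cov = 165.0550 / 6 = 27.5092
Σ(R_m − R̄_m)² = 195.3883  ⇒  Var(R_m) = 195.3883 / 6 = 32.5647
β = Cov / Var(R_m) = 27.5092 / 32.5647 = 0.8448

0.845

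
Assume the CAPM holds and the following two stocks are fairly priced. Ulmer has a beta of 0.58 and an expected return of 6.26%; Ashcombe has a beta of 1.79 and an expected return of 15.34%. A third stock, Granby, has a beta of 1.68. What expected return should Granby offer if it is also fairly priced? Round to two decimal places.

MRP (SML slope) = (15.34% − 6.26%) / (1.79 − 0.58) = 9.08% / 1.21 = 7.5041%
R_f (intercept) = 6.26% − 0.58 × 7.5041% = 1.9076%
E(R_Granby) = R_f + β × MRP = 1.9076% + 1.68 × 7.5041% = 14.51%

14.51%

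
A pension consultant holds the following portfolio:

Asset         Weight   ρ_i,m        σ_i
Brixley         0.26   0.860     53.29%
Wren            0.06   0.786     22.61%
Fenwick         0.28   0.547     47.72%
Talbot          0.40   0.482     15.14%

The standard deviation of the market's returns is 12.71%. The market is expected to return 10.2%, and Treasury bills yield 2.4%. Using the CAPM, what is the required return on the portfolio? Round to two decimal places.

β_Brixley = 0.860 × 53.29% / 12.71% = 3.6058
β_Wren = 0.786 × 22.61% / 12.71% = 1.3982
β_Fenwick = 0.547 × 47.72% / 12.71% = 2.0537
β_Talbot = 0.482 × 15.14% / 12.71% = 0.5742
β_P = Σ w_i β_i = 0.26×3.6058 + 0.06×1.3982 + 0.28×2.0537 + 0.40×0.5742 = 1.8261
MRP = 10.2% − 2.4% = 7.80%
E(R_P) = R_f + β_P × MRP = 2.4% + 1.8261 × 7.8% = 16.64%

16.64%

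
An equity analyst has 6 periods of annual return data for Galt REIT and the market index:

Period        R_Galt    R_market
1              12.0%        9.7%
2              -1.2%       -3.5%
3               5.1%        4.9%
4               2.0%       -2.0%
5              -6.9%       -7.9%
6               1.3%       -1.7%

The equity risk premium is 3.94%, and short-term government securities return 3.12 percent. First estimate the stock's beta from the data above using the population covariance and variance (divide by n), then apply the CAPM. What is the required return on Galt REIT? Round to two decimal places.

6.97%

Mean R_i = (12.0 − 1.2 + 5.1 + 2.0 − 6.9 + 1.3) / 6 = 2.0500%
Mean R_m = (9.7 − 3.5 + 4.9 − 2.0 − 7.9 − 1.7) / 6 = -0.0833%
Σ(R_i − R̄_i)(R_m − R̄_m) = 194.9150  ⇒  Cov = 194.9150 / 6 = 32.4858
Σ(R_m − R̄_m)² = 199.6083  ⇒  Var(R_m) = 199.6083 / 6 = 33.2681
β = Cov / Var(R_m) = 32.4858 / 33.2681 = 0.9765
E(R) = R_f + β × MRP = 3.12% + 0.9765 × 3.94% = 6.97%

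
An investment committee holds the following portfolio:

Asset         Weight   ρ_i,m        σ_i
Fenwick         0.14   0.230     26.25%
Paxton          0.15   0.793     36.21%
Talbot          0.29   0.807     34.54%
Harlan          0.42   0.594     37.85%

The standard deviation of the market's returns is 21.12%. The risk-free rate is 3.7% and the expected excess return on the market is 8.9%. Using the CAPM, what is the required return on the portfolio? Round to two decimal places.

13.26%

β_Fenwick = 0.230 × 26.25% / 21.12% = 0.2859
β_Paxton = 0.793 × 36.21% / 21.12% = 1.3596
β_Talbot = 0.807 × 34.54% / 21.12% = 1.3198
β_Harlan = 0.594 × 37.85% / 21.12% = 1.0645
β_P = Σ w_i β_i = 0.14×0.2859 + 0.15×1.3596 + 0.29×1.3198 + 0.42×1.0645 = 1.0738
E(R_P) = R_f + β_P × MRP = 3.7% + 1.0738 × 8.9% = 13.26%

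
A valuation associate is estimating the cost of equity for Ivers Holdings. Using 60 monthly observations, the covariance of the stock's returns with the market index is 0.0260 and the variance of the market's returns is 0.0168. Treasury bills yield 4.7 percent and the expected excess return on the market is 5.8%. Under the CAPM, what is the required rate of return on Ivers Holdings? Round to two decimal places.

β = Cov(R_i, R_m) / Var(R_m) = 0.0260 / 0.0168 = 1.5476
E(R) = R_f + β × MRP = 4.7% + 1.5476 × 5.8% = 13.68%

13.68%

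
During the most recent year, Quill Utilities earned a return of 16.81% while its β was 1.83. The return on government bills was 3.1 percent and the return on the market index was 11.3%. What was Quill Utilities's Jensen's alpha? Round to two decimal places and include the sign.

Market excess return = 11.3% − 3.1% = 8.20%
CAPM benchmark = R_f + β(R_m − R_f) = 3.1% + 1.83 × 8.2% = 18.1060%
α = actual − benchmark = 16.81% − 18.1060% = -1.30%

-1.30%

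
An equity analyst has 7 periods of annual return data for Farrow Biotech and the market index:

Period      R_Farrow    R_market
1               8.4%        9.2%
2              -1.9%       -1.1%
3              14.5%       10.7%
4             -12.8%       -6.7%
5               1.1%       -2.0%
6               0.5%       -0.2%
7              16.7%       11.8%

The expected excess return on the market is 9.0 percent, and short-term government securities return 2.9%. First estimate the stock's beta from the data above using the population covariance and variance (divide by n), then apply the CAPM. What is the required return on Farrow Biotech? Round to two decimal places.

Mean R_i = (8.4 − 1.9 + 14.5 − 12.8 + 1.1 + 0.5 + 16.7) / 7 = 3.7857%
Mean R_m = (9.2 − 1.1 + 10.7 − 6.7 − 2.0 − 0.2 + 11.8) / 7 = 3.1000%
Σ(R_i − R̄_i)(R_m − R̄_m) = 432.8900  ⇒  Cov = 432.8900 / 7 = 61.8414
Σ(R_m − R̄_m)² = 321.2400  ⇒  Var(R_m) = 321.2400 / 7 = 45.8914
β = Cov / Var(R_m) = 61.8414 / 45.8914 = 1.3476
E(R) = R_f + β × MRP = 2.9% + 1.3476 × 9.0% = 15.03%

15.03%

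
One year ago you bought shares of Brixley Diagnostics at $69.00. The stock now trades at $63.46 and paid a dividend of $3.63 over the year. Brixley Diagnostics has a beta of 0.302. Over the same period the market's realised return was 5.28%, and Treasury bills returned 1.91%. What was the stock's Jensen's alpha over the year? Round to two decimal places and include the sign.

Realised HPR = (P1 + D1 − P0) / P0 = (63.46 + 3.63 − 69.00) / 69.00 = -1.91 / 69.00 = -2.7681%
MRP = 5.28% − 1.91% = 3.37%
CAPM required = R_f + β·MRP = 1.91% + 0.302 × 3.37% = 2.92774%
α = realised − required = -2.7681% − 2.92774% = -5.70%

-5.70%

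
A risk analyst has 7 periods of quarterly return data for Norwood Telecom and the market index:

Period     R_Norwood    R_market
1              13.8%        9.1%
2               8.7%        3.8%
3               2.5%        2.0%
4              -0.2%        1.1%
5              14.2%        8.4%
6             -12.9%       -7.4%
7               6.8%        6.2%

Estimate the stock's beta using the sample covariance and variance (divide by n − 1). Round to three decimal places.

1.644

Mean R_i = (13.8 + 8.7 + 2.5 − 0.2 + 14.2 − 12.9 + 6.8) / 7 = 4.7000%
Mean R_m = (9.1 + 3.8 + 2.0 + 1.1 + 8.4 − 7.4 + 6.2) / 7 = 3.3143%
Σ(R_i − R̄_i)(R_m − R̄_m) = 311.2800  ⇒  Cov = 311.2800 / 6 = 51.8800
Σ(R_m − R̄_m)² = 189.3286  ⇒  Var(R_m) = 189.3286 / 6 = 31.5548
β = Cov / Var(R_m) = 51.8800 / 31.5548 = 1.6441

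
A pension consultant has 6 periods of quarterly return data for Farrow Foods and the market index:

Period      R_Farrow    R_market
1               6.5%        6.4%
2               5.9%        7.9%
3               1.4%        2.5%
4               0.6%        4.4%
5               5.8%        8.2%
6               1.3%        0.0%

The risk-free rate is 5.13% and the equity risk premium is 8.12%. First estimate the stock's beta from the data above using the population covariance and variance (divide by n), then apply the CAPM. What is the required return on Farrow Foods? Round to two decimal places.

10.82%

Mean R_i = (6.5 + 5.9 + 1.4 + 0.6 + 5.8 + 1.3) / 6 = 3.5833%
Mean R_m = (6.4 + 7.9 + 2.5 + 4.4 + 8.2 + 0.0) / 6 = 4.9000%
Σ(R_i − R̄_i)(R_m − R̄_m) = 36.5600  ⇒  Cov = 36.5600 / 6 = 6.0933
Σ(R_m − R̄_m)² = 52.1600  ⇒  Var(R_m) = 52.1600 / 6 = 8.6933
β = Cov / Var(R_m) = 6.0933 / 8.6933 = 0.7009
E(R) = R_f + β × MRP = 5.13% + 0.7009 × 8.12% = 10.82%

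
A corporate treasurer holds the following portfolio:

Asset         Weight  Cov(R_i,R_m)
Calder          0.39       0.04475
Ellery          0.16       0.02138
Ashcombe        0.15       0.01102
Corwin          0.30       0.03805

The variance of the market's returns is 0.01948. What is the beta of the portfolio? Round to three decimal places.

1.742

β_Calder = 0.04475 / 0.01948 = 2.2972
β_Ellery = 0.02138 / 0.01948 = 1.0975
β_Ashcombe = 0.01102 / 0.01948 = 0.5657
β_Corwin = 0.03805 / 0.01948 = 1.9533
β_P = Σ w_i β_i = 0.39×2.2972 + 0.16×1.0975 + 0.15×0.5657 + 0.30×1.9533 = 1.7424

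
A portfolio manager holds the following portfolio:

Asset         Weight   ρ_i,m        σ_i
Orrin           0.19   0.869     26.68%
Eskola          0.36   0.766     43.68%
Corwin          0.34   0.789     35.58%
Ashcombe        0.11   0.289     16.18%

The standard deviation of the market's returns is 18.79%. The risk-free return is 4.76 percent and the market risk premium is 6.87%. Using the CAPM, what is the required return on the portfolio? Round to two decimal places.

β_Orrin = 0.869 × 26.68% / 18.79% = 1.2339
β_Eskola = 0.766 × 43.68% / 18.79% = 1.7807
β_Corwin = 0.789 × 35.58% / 18.79% = 1.4940
β_Ashcombe = 0.289 × 16.18% / 18.79% = 0.2489
β_P = Σ w_i β_i = 0.19×1.2339 + 0.36×1.7807 + 0.34×1.4940 + 0.11×0.2489 = 1.4108
E(R_P) = R_f + β_P × MRP = 4.76% + 1.4108 × 6.87% = 14.45%

14.45%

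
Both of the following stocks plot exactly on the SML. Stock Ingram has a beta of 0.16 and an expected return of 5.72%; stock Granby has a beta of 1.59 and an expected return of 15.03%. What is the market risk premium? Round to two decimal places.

6.51%

Both satisfy E(R) = R_f + β·MRP, so the slope of the SML is
MRP = (15.03% − 5.72%) / (1.59 − 0.16) = 9.31% / 1.43 = 6.5105%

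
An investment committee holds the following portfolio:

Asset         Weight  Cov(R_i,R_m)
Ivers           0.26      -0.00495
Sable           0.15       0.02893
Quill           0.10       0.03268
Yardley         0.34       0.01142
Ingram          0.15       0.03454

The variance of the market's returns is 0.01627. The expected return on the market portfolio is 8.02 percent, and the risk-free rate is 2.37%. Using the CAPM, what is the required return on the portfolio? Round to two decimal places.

β_Ivers = -0.00495 / 0.01627 = -0.3042
β_Sable = 0.02893 / 0.01627 = 1.7781
β_Quill = 0.03268 / 0.01627 = 2.0086
β_Yardley = 0.01142 / 0.01627 = 0.7019
β_Ingram = 0.03454 / 0.01627 = 2.1229
β_P = Σ w_i β_i = 0.26×-0.3042 + 0.15×1.7781 + 0.10×2.0086 + 0.34×0.7019 + 0.15×2.1229 = 0.9456
MRP = 8.02% − 2.37% = 5.65%
E(R_P) = R_f + β_P × MRP = 2.37% + 0.9456 × 5.65% = 7.71%

7.71%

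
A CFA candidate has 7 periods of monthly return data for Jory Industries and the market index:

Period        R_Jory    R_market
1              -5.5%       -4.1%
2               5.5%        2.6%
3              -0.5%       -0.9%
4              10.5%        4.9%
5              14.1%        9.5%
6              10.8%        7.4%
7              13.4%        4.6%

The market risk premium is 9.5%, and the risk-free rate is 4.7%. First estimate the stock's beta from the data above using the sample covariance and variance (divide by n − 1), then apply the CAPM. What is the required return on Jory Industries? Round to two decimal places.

Mean R_i = (-5.5 + 5.5 − 0.5 + 10.5 + 14.1 + 10.8 + 13.4) / 7 = 6.9000%
Mean R_m = (-4.1 + 2.6 − 0.9 + 4.9 + 9.5 + 7.4 + 4.6) / 7 = 3.4286%
Σ(R_i − R̄_i)(R_m − R̄_m) = 198.6600  ⇒  Cov = 198.6600 / 6 = 33.1100
Σ(R_m − R̄_m)² = 132.2743  ⇒  Var(R_m) = 132.2743 / 6 = 22.0457
β = Cov / Var(R_m) = 33.1100 / 22.0457 = 1.5019
E(R) = R_f + β × MRP = 4.7% + 1.5019 × 9.5% = 18.97%

18.97%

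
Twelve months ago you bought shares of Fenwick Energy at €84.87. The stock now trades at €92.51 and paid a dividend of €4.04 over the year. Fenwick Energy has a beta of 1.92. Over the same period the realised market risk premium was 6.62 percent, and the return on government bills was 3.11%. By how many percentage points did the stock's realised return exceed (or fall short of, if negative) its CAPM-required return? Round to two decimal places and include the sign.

-2.06%

Realised HPR = (P1 + D1 − P0) / P0 = (92.51 + 4.04 − 84.87) / 84.87 = 11.68 / 84.87 = 13.7622%
CAPM required = R_f + β·MRP = 3.11% + 1.92 × 6.62% = 15.8204%
α = realised − required = 13.7622% − 15.8204% = -2.06%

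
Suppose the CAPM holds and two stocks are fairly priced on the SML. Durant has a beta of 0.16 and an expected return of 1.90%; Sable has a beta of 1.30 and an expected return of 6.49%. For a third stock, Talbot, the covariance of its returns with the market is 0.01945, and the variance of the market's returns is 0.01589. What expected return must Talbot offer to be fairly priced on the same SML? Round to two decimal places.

6.18%

MRP = (6.49% − 1.90%) / (1.30 − 0.16) = 4.0263%
R_f = 1.90% − 0.16 × 4.0263% = 1.2558%
β_Talbot = Cov / Var(R_m) = 0.01945 / 0.01589 = 1.2240
E(R_Talbot) = R_f + β × MRP = 1.2558% + 1.2240 × 4.0263% = 6.18%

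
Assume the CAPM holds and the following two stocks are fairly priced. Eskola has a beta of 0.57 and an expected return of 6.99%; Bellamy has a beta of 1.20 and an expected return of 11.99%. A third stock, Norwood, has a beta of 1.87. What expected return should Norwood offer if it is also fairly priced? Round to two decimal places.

17.31%

MRP (SML slope) = (11.99% − 6.99%) / (1.20 − 0.57) = 5.00% / 0.63 = 7.9365%
R_f (intercept) = 6.99% − 0.57 × 7.9365% = 2.4662%
E(R_Norwood) = R_f + β × MRP = 2.4662% + 1.87 × 7.9365% = 17.31%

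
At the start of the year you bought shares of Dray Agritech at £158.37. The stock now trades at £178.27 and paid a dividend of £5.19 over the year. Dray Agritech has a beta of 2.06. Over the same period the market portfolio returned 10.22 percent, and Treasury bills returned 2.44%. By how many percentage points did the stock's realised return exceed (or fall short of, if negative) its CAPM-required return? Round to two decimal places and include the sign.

Realised HPR = (P1 + D1 − P0) / P0 = (178.27 + 5.19 − 158.37) / 158.37 = 25.09 / 158.37 = 15.8426%
MRP = 10.22% − 2.44% = 7.78%
CAPM required = R_f + β·MRP = 2.44% + 2.06 × 7.78% = 18.4668%
α = realised − required = 15.8426% − 18.4668% = -2.62%

-2.62%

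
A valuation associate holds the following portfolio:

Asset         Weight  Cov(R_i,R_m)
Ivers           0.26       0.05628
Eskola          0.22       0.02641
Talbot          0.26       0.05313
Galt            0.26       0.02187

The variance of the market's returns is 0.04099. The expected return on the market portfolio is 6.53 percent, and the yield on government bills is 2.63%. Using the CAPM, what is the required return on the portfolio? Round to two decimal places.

6.43%

β_Ivers = 0.05628 / 0.04099 = 1.3730
β_Eskola = 0.02641 / 0.04099 = 0.6443
β_Talbot = 0.05313 / 0.04099 = 1.2962
β_Galt = 0.02187 / 0.04099 = 0.5335
β_P = Σ w_i β_i = 0.26×1.3730 + 0.22×0.6443 + 0.26×1.2962 + 0.26×0.5335 = 0.9744
MRP = 6.53% − 2.63% = 3.90%
E(R_P) = R_f + β_P × MRP = 2.63% + 0.9744 × 3.90% = 6.43%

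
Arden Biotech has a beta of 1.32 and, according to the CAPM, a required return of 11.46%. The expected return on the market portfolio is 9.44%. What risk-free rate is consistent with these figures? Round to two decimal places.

3.13%

E(R) = R_f + β(E(R_m) − R_f) = R_f(1 − β) + β·E(R_m)
11.46% = R_f × (1 − 1.32) + 1.32 × 9.44%
11.46% = R_f × -0.32 + 12.4608%
R_f = (11.46% − 12.4608%) / -0.32 = 3.13%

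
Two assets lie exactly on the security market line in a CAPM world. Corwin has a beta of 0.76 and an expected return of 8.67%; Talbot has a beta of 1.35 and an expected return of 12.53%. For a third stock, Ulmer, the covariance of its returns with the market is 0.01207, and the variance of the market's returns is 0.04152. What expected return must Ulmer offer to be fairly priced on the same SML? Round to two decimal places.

5.60%

MRP = (12.53% − 8.67%) / (1.35 − 0.76) = 6.5424%
R_f = 8.67% − 0.76 × 6.5424% = 3.6978%
β_Ulmer = Cov / Var(R_m) = 0.01207 / 0.04152 = 0.2907
E(R_Ulmer) = R_f + β × MRP = 3.6978% + 0.2907 × 6.5424% = 5.60%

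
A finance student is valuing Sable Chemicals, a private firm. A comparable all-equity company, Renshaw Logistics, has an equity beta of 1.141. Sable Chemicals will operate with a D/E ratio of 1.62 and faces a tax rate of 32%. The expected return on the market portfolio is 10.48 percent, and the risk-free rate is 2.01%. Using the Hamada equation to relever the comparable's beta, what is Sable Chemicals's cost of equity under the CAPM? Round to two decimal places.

β_L = β_U × [1 + (1 − t)(D/E)] = 1.141 × [1 + (1 − 0.32) × 1.62]
    = 1.141 × [1 + 0.68 × 1.62] = 1.141 × 2.1016 = 2.3979
MRP = 10.48% − 2.01% = 8.47%
E(R) = R_f + β_L × MRP = 2.01% + 2.3979 × 8.47% = 22.32%

22.32%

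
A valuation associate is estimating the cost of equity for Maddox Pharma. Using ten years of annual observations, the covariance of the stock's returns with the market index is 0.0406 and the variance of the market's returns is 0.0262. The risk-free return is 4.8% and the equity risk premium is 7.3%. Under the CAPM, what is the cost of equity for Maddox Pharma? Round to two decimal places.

16.11%

β = Cov(R_i, R_m) / Var(R_m) = 0.0406 / 0.0262 = 1.5496
E(R) = R_f + β × MRP = 4.8% + 1.5496 × 7.3% = 16.11%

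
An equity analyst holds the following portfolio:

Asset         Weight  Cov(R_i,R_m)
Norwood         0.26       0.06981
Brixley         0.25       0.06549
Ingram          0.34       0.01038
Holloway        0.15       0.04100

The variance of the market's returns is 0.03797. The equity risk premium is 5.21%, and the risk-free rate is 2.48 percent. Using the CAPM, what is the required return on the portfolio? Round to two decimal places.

β_Norwood = 0.06981 / 0.03797 = 1.8386
β_Brixley = 0.06549 / 0.03797 = 1.7248
β_Ingram = 0.01038 / 0.03797 = 0.2734
β_Holloway = 0.04100 / 0.03797 = 1.0798
β_P = Σ w_i β_i = 0.26×1.8386 + 0.25×1.7248 + 0.34×0.2734 + 0.15×1.0798 = 1.1642
E(R_P) = R_f + β_P × MRP = 2.48% + 1.1642 × 5.21% = 8.55%

8.55%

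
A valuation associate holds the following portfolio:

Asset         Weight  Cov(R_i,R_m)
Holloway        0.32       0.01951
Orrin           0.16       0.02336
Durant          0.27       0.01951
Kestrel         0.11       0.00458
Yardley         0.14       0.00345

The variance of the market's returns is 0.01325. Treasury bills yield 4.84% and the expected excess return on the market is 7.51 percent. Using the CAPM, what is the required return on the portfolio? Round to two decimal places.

14.04%

β_Holloway = 0.01951 / 0.01325 = 1.4725
β_Orrin = 0.02336 / 0.01325 = 1.7630
β_Durant = 0.01951 / 0.01325 = 1.4725
β_Kestrel = 0.00458 / 0.01325 = 0.3457
β_Yardley = 0.00345 / 0.01325 = 0.2604
β_P = Σ w_i β_i = 0.32×1.4725 + 0.16×1.7630 + 0.27×1.4725 + 0.11×0.3457 + 0.14×0.2604 = 1.2253
E(R_P) = R_f + β_P × MRP = 4.84% + 1.2253 × 7.51% = 14.04%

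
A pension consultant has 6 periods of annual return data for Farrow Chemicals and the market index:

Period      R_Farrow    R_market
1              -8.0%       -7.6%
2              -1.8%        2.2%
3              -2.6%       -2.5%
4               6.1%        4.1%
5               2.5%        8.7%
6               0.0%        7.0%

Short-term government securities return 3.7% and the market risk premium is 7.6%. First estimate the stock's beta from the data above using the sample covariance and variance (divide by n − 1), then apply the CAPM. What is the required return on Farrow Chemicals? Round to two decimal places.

Mean R_i = (-8.0 − 1.8 − 2.6 + 6.1 + 2.5 + 0.0) / 6 = -0.6333%
Mean R_m = (-7.6 + 2.2 − 2.5 + 4.1 + 8.7 + 7.0) / 6 = 1.9833%
Σ(R_i − R̄_i)(R_m − R̄_m) = 117.6367  ⇒  Cov = 117.6367 / 5 = 23.5273
Σ(R_m − R̄_m)² = 186.7483  ⇒  Var(R_m) = 186.7483 / 5 = 37.3497
β = Cov / Var(R_m) = 23.5273 / 37.3497 = 0.6299
E(R) = R_f + β × MRP = 3.7% + 0.6299 × 7.6% = 8.49%

8.49%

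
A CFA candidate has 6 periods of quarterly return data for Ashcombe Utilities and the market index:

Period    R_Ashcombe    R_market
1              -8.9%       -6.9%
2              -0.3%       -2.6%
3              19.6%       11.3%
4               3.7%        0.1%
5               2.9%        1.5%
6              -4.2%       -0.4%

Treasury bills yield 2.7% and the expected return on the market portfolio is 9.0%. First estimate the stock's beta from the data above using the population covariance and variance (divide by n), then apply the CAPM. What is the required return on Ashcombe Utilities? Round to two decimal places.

12.47%

Mean R_i = (-8.9 − 0.3 + 19.6 + 3.7 + 2.9 − 4.2) / 6 = 2.1333%
Mean R_m = (-6.9 − 2.6 + 11.3 + 0.1 + 1.5 − 0.4) / 6 = 0.5000%
Σ(R_i − R̄_i)(R_m − R̄_m) = 283.6700  ⇒  Cov = 283.6700 / 6 = 47.2783
Σ(R_m − R̄_m)² = 182.9800  ⇒  Var(R_m) = 182.9800 / 6 = 30.4967
β = Cov / Var(R_m) = 47.2783 / 30.4967 = 1.5503
MRP = 9.0% − 2.7% = 6.30%
E(R) = R_f + β × MRP = 2.7% + 1.5503 × 6.3% = 12.47%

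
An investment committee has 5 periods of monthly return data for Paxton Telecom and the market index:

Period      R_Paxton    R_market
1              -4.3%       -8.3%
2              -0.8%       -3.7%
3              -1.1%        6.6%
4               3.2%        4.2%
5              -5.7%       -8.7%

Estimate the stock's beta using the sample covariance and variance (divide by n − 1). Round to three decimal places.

0.386

Mean R_i = (-4.3 − 0.8 − 1.1 + 3.2 − 5.7) / 5 = -1.7400%
Mean R_m = (-8.3 − 3.7 + 6.6 + 4.2 − 8.7) / 5 = -1.9800%
Σ(R_i − R̄_i)(R_m − R̄_m) = 77.1940  ⇒  Cov = 77.1940 / 4 = 19.2985
Σ(R_m − R̄_m)² = 199.8680  ⇒  Var(R_m) = 199.8680 / 4 = 49.9670
β = Cov / Var(R_m) = 19.2985 / 49.9670 = 0.3862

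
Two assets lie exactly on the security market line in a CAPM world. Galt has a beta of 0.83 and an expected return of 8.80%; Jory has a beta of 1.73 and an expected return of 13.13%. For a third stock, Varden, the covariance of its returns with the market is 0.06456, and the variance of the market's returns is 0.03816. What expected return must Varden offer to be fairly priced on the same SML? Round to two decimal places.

MRP = (13.13% − 8.80%) / (1.73 − 0.83) = 4.8111%
R_f = 8.80% − 0.83 × 4.8111% = 4.8068%
β_Varden = Cov / Var(R_m) = 0.06456 / 0.03816 = 1.6918
E(R_Varden) = R_f + β × MRP = 4.8068% + 1.6918 × 4.8111% = 12.95%

12.95%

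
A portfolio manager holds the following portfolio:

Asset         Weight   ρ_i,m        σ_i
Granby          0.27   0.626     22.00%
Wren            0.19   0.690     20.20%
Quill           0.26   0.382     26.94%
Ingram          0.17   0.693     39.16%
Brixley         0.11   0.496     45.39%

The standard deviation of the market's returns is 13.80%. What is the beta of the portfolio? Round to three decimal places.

β_Granby = 0.626 × 22.00% / 13.80% = 0.9980
β_Wren = 0.690 × 20.20% / 13.80% = 1.0100
β_Quill = 0.382 × 26.94% / 13.80% = 0.7457
β_Ingram = 0.693 × 39.16% / 13.80% = 1.9665
β_Brixley = 0.496 × 45.39% / 13.80% = 1.6314
β_P = Σ w_i β_i = 0.27×0.9980 + 0.19×1.0100 + 0.26×0.7457 + 0.17×1.9665 + 0.11×1.6314 = 1.1690

1.169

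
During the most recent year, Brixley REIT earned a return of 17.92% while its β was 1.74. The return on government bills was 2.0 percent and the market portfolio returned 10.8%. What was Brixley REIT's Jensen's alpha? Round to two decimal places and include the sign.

+0.61%

Market excess return = 10.8% − 2.0% = 8.80%
CAPM benchmark = R_f + β(R_m − R_f) = 2.0% + 1.74 × 8.8% = 17.3120%
α = actual − benchmark = 17.92% − 17.3120% = +0.61%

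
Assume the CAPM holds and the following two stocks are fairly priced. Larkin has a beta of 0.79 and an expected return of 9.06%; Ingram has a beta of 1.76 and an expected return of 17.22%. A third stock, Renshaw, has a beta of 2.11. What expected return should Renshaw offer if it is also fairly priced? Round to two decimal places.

MRP (SML slope) = (17.22% − 9.06%) / (1.76 − 0.79) = 8.16% / 0.97 = 8.4124%
R_f (intercept) = 9.06% − 0.79 × 8.4124% = 2.4142%
E(R_Renshaw) = R_f + β × MRP = 2.4142% + 2.11 × 8.4124% = 20.16%

20.16%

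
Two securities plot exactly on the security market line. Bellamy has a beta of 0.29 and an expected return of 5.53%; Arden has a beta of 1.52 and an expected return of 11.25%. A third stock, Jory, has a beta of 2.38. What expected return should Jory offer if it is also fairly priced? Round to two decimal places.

15.25%

MRP (SML slope) = (11.25% − 5.53%) / (1.52 − 0.29) = 5.72% / 1.23 = 4.6504%
R_f (intercept) = 5.53% − 0.29 × 4.6504% = 4.1814%
E(R_Jory) = R_f + β × MRP = 4.1814% + 2.38 × 4.6504% = 15.25%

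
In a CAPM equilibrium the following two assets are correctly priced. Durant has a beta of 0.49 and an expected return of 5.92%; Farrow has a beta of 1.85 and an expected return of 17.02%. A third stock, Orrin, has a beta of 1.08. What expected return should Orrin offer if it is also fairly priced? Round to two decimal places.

10.74%

MRP (SML slope) = (17.02% − 5.92%) / (1.85 − 0.49) = 11.10% / 1.36 = 8.1618%
R_f (intercept) = 5.92% − 0.49 × 8.1618% = 1.9207%
E(R_Orrin) = R_f + β × MRP = 1.9207% + 1.08 × 8.1618% = 10.74%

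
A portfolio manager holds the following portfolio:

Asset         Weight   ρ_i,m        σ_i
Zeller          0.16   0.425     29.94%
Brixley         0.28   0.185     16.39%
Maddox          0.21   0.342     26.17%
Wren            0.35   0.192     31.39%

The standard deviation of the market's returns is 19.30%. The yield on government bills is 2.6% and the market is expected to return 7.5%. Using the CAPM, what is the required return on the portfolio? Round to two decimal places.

β_Zeller = 0.425 × 29.94% / 19.30% = 0.6593
β_Brixley = 0.185 × 16.39% / 19.30% = 0.1571
β_Maddox = 0.342 × 26.17% / 19.30% = 0.4637
β_Wren = 0.192 × 31.39% / 19.30% = 0.3123
β_P = Σ w_i β_i = 0.16×0.6593 + 0.28×0.1571 + 0.21×0.4637 + 0.35×0.3123 = 0.3562
MRP = 7.5% − 2.6% = 4.90%
E(R_P) = R_f + β_P × MRP = 2.6% + 0.3562 × 4.9% = 4.35%

4.35%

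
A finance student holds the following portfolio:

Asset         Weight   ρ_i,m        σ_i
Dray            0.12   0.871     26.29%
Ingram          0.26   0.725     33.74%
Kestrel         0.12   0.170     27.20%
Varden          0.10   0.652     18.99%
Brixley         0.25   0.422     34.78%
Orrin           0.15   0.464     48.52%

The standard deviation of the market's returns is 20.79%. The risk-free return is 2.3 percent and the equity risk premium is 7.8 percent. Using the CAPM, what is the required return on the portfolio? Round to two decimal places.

9.03%

β_Dray = 0.871 × 26.29% / 20.79% = 1.1014
β_Ingram = 0.725 × 33.74% / 20.79% = 1.1766
β_Kestrel = 0.170 × 27.20% / 20.79% = 0.2224
β_Varden = 0.652 × 18.99% / 20.79% = 0.5955
β_Brixley = 0.422 × 34.78% / 20.79% = 0.7060
β_Orrin = 0.464 × 48.52% / 20.79% = 1.0829
β_P = Σ w_i β_i = 0.12×1.1014 + 0.26×1.1766 + 0.12×0.2224 + 0.10×0.5955 + 0.25×0.7060 + 0.15×1.0829 = 0.8633
E(R_P) = R_f + β_P × MRP = 2.3% + 0.8633 × 7.8% = 9.03%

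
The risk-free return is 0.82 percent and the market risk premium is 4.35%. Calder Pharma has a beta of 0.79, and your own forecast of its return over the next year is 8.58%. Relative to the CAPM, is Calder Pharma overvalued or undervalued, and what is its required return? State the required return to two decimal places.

Undervalued; required return 4.26%

Required return = R_f + β·MRP = 0.82% + 0.79 × 4.35% = 4.26%
Forecast 8.58% > required 4.26% → the stock plots above the SML → undervalued.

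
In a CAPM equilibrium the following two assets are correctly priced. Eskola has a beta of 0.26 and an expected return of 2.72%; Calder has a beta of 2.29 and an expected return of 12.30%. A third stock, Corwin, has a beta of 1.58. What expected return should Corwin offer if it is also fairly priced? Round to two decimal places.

MRP (SML slope) = (12.30% − 2.72%) / (2.29 − 0.26) = 9.58% / 2.03 = 4.7192%
R_f (intercept) = 2.72% − 0.26 × 4.7192% = 1.4930%
E(R_Corwin) = R_f + β × MRP = 1.4930% + 1.58 × 4.7192% = 8.95%

8.95%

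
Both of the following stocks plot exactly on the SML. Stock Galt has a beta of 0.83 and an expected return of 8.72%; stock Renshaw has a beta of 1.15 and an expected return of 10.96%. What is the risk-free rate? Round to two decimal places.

Both satisfy E(R) = R_f + β·MRP, so the slope of the SML is
MRP = (10.96% − 8.72%) / (1.15 − 0.83) = 2.24% / 0.32 = 7.0000%
R_f = E(R_Galt) − β_Galt·MRP = 8.72% − 0.83 × 7.0000% = 2.9100%

2.91%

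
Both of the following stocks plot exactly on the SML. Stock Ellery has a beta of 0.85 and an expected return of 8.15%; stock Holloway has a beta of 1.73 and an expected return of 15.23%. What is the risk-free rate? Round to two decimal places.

Both satisfy E(R) = R_f + β·MRP, so the slope of the SML is
MRP = (15.23% − 8.15%) / (1.73 − 0.85) = 7.08% / 0.88 = 8.0455%
R_f = E(R_Ellery) − β_Ellery·MRP = 8.15% − 0.85 × 8.0455% = 1.3113%

1.31%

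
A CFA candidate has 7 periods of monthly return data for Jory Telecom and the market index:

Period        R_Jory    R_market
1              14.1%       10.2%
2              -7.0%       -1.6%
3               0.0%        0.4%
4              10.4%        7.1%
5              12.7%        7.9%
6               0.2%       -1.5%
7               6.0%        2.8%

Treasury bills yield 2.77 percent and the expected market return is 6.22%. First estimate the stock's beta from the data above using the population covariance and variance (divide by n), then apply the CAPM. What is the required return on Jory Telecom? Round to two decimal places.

Mean R_i = (14.1 − 7.0 + 0.0 + 10.4 + 12.7 + 0.2 + 6.0) / 7 = 5.2000%
Mean R_m = (10.2 − 1.6 + 0.4 + 7.1 + 7.9 − 1.5 + 2.8) / 7 = 3.6143%
Σ(R_i − R̄_i)(R_m − R̄_m) = 214.1300  ⇒  Cov = 214.1300 / 7 = 30.5900
Σ(R_m − R̄_m)² = 138.2286  ⇒  Var(R_m) = 138.2286 / 7 = 19.7469
β = Cov / Var(R_m) = 30.5900 / 19.7469 = 1.5491
MRP = 6.22% − 2.77% = 3.45%
E(R) = R_f + β × MRP = 2.77% + 1.5491 × 3.45% = 8.11%

8.11%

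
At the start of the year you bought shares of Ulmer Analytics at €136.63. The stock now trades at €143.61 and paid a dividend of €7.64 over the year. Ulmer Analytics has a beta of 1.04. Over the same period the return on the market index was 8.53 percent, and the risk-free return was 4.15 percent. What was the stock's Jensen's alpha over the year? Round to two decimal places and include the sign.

+2.00%

Realised HPR = (P1 + D1 − P0) / P0 = (143.61 + 7.64 − 136.63) / 136.63 = 14.62 / 136.63 = 10.7004%
MRP = 8.53% − 4.15% = 4.38%
CAPM required = R_f + β·MRP = 4.15% + 1.04 × 4.38% = 8.7052%
α = realised − required = 10.7004% − 8.7052% = +2.00%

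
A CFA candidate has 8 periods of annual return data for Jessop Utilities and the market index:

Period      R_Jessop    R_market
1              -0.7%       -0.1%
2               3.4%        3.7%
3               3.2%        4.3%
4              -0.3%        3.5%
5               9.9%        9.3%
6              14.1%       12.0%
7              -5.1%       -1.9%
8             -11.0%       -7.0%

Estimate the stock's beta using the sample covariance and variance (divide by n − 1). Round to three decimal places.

1.298

Mean R_i = (-0.7 + 3.4 + 3.2 − 0.3 + 9.9 + 14.1 − 5.1 − 11.0) / 8 = 1.6875%
Mean R_m = (-0.1 + 3.7 + 4.3 + 3.5 + 9.3 + 12.0 − 1.9 − 7.0) / 8 = 2.9750%
Σ(R_i − R̄_i)(R_m − R̄_m) = 333.1575  ⇒  Cov = 333.1575 / 7 = 47.5939
Σ(R_m − R̄_m)² = 256.7350  ⇒  Var(R_m) = 256.7350 / 7 = 36.6764
β = Cov / Var(R_m) = 47.5939 / 36.6764 = 1.2977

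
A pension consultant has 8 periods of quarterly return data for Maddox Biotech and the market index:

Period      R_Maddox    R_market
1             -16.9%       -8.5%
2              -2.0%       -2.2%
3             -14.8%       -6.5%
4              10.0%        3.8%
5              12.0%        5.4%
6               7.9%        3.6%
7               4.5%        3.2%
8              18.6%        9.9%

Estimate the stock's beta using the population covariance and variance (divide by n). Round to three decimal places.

Mean R_i = (-16.9 − 2.0 − 14.8 + 10.0 + 12.0 + 7.9 + 4.5 + 18.6) / 8 = 2.4125%
Mean R_m = (-8.5 − 2.2 − 6.5 + 3.8 + 5.4 + 3.6 + 3.2 + 9.9) / 8 = 1.0875%
Σ(R_i − R̄_i)(R_m − R̄_m) = 553.0413  ⇒  Cov = 553.0413 / 8 = 69.1302
Σ(R_m − R̄_m)² = 274.6888  ⇒  Var(R_m) = 274.6888 / 8 = 34.3361
β = Cov / Var(R_m) = 69.1302 / 34.3361 = 2.0133

2.013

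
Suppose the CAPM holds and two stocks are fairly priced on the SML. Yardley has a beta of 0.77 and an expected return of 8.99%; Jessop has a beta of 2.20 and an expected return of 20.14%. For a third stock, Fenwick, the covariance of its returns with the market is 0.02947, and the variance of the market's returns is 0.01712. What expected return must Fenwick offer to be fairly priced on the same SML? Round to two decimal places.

16.41%

MRP = (20.14% − 8.99%) / (2.20 − 0.77) = 7.7972%
R_f = 8.99% − 0.77 × 7.7972% = 2.9862%
β_Fenwick = Cov / Var(R_m) = 0.02947 / 0.01712 = 1.7214
E(R_Fenwick) = R_f + β × MRP = 2.9862% + 1.7214 × 7.7972% = 16.41%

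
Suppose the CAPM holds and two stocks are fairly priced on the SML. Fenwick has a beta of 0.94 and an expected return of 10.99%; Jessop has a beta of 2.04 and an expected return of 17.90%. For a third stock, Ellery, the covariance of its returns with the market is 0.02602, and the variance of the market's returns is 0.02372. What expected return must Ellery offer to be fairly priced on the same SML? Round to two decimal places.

11.98%

MRP = (17.90% − 10.99%) / (2.04 − 0.94) = 6.2818%
R_f = 10.99% − 0.94 × 6.2818% = 5.0851%
β_Ellery = Cov / Var(R_m) = 0.02602 / 0.02372 = 1.0970
E(R_Ellery) = R_f + β × MRP = 5.0851% + 1.0970 × 6.2818% = 11.98%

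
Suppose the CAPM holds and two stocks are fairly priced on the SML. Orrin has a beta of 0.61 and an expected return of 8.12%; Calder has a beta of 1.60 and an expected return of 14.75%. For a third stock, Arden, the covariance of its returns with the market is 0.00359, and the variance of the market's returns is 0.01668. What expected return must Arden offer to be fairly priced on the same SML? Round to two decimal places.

5.48%

MRP = (14.75% − 8.12%) / (1.60 − 0.61) = 6.6970%
R_f = 8.12% − 0.61 × 6.6970% = 4.0348%
β_Arden = Cov / Var(R_m) = 0.00359 / 0.01668 = 0.2152
E(R_Arden) = R_f + β × MRP = 4.0348% + 0.2152 × 6.6970% = 5.48%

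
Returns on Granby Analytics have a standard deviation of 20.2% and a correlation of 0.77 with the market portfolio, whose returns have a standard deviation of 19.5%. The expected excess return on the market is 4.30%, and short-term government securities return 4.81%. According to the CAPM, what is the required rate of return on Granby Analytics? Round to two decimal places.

β = ρ × σ_i / σ_m = 0.77 × 20.2% / 19.5% = 0.7976
E(R) = 4.81% + 0.7976 × 4.30% = 8.24%

8.24%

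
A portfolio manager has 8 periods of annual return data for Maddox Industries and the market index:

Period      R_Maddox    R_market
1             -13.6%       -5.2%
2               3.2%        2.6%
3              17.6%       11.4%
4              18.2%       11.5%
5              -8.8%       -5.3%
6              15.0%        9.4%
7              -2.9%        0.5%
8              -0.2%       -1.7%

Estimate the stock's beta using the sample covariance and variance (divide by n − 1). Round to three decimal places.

Mean R_i = (-13.6 + 3.2 + 17.6 + 18.2 − 8.8 + 15.0 − 2.9 − 0.2) / 8 = 3.5625%
Mean R_m = (-5.2 + 2.6 + 11.4 + 11.5 − 5.3 + 9.4 + 0.5 − 1.7) / 8 = 2.9000%
Σ(R_i − R̄_i)(R_m − R̄_m) = 592.8600  ⇒  Cov = 592.8600 / 7 = 84.6943
Σ(R_m − R̄_m)² = 348.3200  ⇒  Var(R_m) = 348.3200 / 7 = 49.7600
β = Cov / Var(R_m) = 84.6943 / 49.7600 = 1.7021

1.702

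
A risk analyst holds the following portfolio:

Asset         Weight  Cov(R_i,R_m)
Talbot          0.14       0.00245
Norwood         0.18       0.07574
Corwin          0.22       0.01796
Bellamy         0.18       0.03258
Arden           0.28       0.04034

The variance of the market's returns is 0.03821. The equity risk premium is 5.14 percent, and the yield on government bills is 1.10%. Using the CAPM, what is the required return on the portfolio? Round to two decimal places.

5.82%

β_Talbot = 0.00245 / 0.03821 = 0.0641
β_Norwood = 0.07574 / 0.03821 = 1.9822
β_Corwin = 0.01796 / 0.03821 = 0.4700
β_Bellamy = 0.03258 / 0.03821 = 0.8527
β_Arden = 0.04034 / 0.03821 = 1.0557
β_P = Σ w_i β_i = 0.14×0.0641 + 0.18×1.9822 + 0.22×0.4700 + 0.18×0.8527 + 0.28×1.0557 = 0.9183
E(R_P) = R_f + β_P × MRP = 1.10% + 0.9183 × 5.14% = 5.82%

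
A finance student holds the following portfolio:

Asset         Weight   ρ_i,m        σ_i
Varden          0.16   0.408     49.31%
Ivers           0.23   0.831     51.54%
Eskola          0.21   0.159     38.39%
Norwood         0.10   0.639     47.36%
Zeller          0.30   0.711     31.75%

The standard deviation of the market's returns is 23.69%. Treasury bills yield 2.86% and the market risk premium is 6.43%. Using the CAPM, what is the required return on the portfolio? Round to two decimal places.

β_Varden = 0.408 × 49.31% / 23.69% = 0.8492
β_Ivers = 0.831 × 51.54% / 23.69% = 1.8079
β_Eskola = 0.159 × 38.39% / 23.69% = 0.2577
β_Norwood = 0.639 × 47.36% / 23.69% = 1.2775
β_Zeller = 0.711 × 31.75% / 23.69% = 0.9529
β_P = Σ w_i β_i = 0.16×0.8492 + 0.23×1.8079 + 0.21×0.2577 + 0.10×1.2775 + 0.30×0.9529 = 1.0194
E(R_P) = R_f + β_P × MRP = 2.86% + 1.0194 × 6.43% = 9.41%

9.41%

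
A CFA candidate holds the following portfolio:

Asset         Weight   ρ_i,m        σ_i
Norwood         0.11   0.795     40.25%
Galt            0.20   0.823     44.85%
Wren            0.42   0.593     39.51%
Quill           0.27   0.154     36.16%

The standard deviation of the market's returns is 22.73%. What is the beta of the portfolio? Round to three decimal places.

0.979

β_Norwood = 0.795 × 40.25% / 22.73% = 1.4078
β_Galt = 0.823 × 44.85% / 22.73% = 1.6239
β_Wren = 0.593 × 39.51% / 22.73% = 1.0308
β_Quill = 0.154 × 36.16% / 22.73% = 0.2450
β_P = Σ w_i β_i = 0.11×1.4078 + 0.20×1.6239 + 0.42×1.0308 + 0.27×0.2450 = 0.9787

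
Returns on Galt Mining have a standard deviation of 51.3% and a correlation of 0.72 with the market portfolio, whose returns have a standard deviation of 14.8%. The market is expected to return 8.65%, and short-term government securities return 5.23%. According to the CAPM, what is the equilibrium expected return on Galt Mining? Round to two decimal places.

β = ρ × σ_i / σ_m = 0.72 × 51.3% / 14.8% = 2.4957
MRP = 8.65% − 5.23% = 3.42%
E(R) = 5.23% + 2.4957 × 3.42% = 13.77%

13.77%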